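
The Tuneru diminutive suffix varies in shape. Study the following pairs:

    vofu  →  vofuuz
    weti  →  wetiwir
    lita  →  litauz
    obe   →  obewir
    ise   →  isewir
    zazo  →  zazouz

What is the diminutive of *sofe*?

sofewir

The suffix is conditioned by the last vowel: -wir when the last vowel of the stem is a front vowel (*weti*, *obe*, *ise*); -uz when the last vowel of the stem is a back vowel (*vofu*, *lita*, *zazo*).
Since the last vowel of *sofe* is /e/ (a front vowel), it takes -wir, giving *sofewir*.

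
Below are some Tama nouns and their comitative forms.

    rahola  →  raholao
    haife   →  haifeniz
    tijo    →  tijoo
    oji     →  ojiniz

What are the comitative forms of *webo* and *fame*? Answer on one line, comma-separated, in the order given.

weboo, fameniz

The pattern is front/back vowel harmony: -niz when the last vowel of the stem is a front vowel (*haife*, *oji*); -o when the last vowel of the stem is a back vowel (*rahola*, *tijo*).
*webo*: last vowel = /o/, a back vowel → -o → *weboo*.
The last vowel of *fame* is /e/, which is a front vowel, so the suffix is -niz, giving *fameniz*.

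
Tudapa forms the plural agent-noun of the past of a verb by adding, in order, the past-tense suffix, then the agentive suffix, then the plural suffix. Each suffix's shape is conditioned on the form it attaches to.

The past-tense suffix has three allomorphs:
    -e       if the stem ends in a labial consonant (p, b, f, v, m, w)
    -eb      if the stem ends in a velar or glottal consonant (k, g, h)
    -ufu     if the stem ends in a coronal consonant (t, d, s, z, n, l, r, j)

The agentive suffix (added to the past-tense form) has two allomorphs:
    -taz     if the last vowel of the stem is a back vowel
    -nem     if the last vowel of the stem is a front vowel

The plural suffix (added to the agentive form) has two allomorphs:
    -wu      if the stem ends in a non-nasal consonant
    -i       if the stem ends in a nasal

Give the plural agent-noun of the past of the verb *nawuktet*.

*nawuktet*: final consonant = /t/, coronal → -ufu → *nawuktetufu*.
The past-tense form *nawuktetufu* — last vowel /u/ (a back vowel) → -taz → *nawuktetufutaz*.
The agentive form *nawuktetufutaz* — final consonant /z/ (non-nasal) → -wu → *nawuktetufutazwu*.

nawuktetufutazwu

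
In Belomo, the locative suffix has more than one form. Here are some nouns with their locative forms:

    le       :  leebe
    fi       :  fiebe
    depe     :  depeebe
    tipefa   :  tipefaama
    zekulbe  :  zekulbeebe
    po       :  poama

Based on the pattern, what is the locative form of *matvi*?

The alternation tracks the last vowel of the stem — -ebe when the last vowel of the stem is a front vowel (*le*, *fi*, *depe*, *zekulbe*); -ama when the last vowel of the stem is a back vowel (*tipefa*, *po*).
*matvi* — last vowel /i/ (a front vowel) → -ebe → *matviebe*.

matviebe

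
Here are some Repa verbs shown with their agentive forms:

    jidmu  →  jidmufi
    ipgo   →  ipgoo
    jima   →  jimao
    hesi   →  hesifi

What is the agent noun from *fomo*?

The pattern is height harmony: -fi when the last vowel of the stem is a high vowel (*jidmu*, *hesi*); -o when the last vowel of the stem is a non-high vowel (*ipgo*, *jima*).
Since the last vowel of *fomo* is /o/ (a non-high vowel), it takes -o, giving *fomoo*.

fomoo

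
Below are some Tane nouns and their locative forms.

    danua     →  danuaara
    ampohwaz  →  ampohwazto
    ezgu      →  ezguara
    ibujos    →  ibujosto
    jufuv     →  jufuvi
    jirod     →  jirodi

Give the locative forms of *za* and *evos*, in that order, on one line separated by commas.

The pattern is sibilance of the final sound: -to when the stem ends in a sibilant (*ampohwaz*, *ibujos*); -i when the stem ends in a non-sibilant consonant (*jufuv*, *jirod*); -ara when the stem ends in a vowel (*danua*, *ezgu*).
Since the final sound of *za* is /a/ (a vowel), it takes -ara, giving *zaara*.
*evos*: final sound = /s/, a sibilant → -to → *evosto*.

zaara, evosto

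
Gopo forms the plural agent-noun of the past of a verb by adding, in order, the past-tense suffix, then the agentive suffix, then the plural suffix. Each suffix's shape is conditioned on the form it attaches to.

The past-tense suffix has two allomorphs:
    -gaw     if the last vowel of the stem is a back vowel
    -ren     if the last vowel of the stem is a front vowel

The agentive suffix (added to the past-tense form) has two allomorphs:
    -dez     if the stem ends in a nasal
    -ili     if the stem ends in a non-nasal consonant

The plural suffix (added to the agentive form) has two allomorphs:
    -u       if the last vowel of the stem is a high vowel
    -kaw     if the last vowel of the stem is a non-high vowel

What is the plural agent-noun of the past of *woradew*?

The last vowel of *woradew* is /e/, which is a front vowel, so the past-tense suffix is -ren, giving *woradewren*.
The past-tense form *woradewren*: final consonant = /n/, a nasal → -dez → *woradewrendez*.
The agentive form *woradewrendez*: last vowel = /e/, a non-high vowel → -kaw → *woradewrendezkaw*.

woradewrendezkaw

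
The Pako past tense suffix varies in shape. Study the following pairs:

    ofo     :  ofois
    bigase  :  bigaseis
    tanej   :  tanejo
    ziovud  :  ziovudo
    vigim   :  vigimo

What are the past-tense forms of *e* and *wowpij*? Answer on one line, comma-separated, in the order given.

The suffix is conditioned by the final sound: -o when the stem ends in a consonant (*tanej*, *ziovud*, *vigim*); -is when the stem ends in a vowel (*ofo*, *bigase*).
The final sound of *e* is /e/, which is a vowel, so the suffix is -is, giving *eis*.
*wowpij*: final sound = /j/, a consonant → -o → *wowpijo*.

eis, wowpijo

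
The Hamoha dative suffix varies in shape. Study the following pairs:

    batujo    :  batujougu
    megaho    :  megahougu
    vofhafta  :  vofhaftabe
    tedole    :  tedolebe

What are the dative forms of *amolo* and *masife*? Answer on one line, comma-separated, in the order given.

amolougu, masifebe

Looking at the last vowel of each stem: -ugu when the last vowel of the stem is a rounded vowel (*batujo*, *megaho*); -be when the last vowel of the stem is an unrounded vowel (*vofhafta*, *tedole*).
Since the last vowel of *amolo* is /o/ (a rounded vowel), it takes -ugu, giving *amolougu*.
Since the last vowel of *masife* is /e/ (an unrounded vowel), it takes -be, giving *masifebe*.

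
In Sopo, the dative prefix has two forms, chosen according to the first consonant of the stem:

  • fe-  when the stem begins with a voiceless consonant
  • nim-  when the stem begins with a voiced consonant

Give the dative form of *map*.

*map*: first consonant = /m/, voiced → nim- → *nimmap*.

nimmap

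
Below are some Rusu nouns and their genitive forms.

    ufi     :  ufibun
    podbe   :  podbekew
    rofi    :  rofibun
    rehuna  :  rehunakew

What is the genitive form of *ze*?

The suffix is conditioned by the last vowel: -bun when the last vowel of the stem is a high vowel (*ufi*, *rofi*); -kew when the last vowel of the stem is a non-high vowel (*podbe*, *rehuna*).
Since the last vowel of *ze* is /e/ (a non-high vowel), it takes -kew, giving *zekew*.

zekew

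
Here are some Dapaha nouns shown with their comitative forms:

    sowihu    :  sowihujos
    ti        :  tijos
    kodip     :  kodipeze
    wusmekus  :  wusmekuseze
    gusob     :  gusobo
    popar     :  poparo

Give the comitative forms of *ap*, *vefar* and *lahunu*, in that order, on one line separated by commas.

apeze, vefaro, lahunujos

The suffix is conditioned by the final sound: -eze when the stem ends in a voiceless consonant (*kodip*, *wusmekus*); -o when the stem ends in a voiced consonant (*gusob*, *popar*); -jos when the stem ends in a vowel (*sowihu*, *ti*).
*ap*: final sound = /p/, a voiceless consonant → -eze → *apeze*.
Since the final sound of *vefar* is /r/ (a voiced consonant), it takes -o, giving *vefaro*.
*lahunu* — final sound /u/ (a vowel) → -jos → *lahunujos*.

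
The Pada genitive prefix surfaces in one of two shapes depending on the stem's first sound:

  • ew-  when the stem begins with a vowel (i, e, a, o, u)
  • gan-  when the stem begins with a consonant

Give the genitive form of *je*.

ganje

The first sound of *je* is /j/, which is a consonant, so the prefix is gan-, giving *ganje*.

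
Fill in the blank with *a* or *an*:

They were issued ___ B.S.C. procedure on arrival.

a

The indefinite article is chosen by the initial *sound* of the following word, not its spelling.
The initialism *B.S.C.* is read letter by letter; the first letter, B, is pronounced /biː/, which begins with a consonant sound.
So the article is *a*: They were issued a B.S.C. procedure on arrival.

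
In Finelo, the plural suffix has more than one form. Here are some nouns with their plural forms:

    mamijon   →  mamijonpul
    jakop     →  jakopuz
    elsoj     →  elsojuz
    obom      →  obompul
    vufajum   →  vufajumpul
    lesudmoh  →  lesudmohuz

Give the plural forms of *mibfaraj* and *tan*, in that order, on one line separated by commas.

mibfarajuz, tanpul

The pattern is nasality of the final consonant: -pul when the stem ends in a nasal (*mamijon*, *obom*, *vufajum*); -uz when the stem ends in a non-nasal consonant (*jakop*, *elsoj*, *lesudmoh*).
*mibfaraj*: final consonant = /j/, non-nasal → -uz → *mibfarajuz*.
*tan*: final consonant = /n/, a nasal → -pul → *tanpul*.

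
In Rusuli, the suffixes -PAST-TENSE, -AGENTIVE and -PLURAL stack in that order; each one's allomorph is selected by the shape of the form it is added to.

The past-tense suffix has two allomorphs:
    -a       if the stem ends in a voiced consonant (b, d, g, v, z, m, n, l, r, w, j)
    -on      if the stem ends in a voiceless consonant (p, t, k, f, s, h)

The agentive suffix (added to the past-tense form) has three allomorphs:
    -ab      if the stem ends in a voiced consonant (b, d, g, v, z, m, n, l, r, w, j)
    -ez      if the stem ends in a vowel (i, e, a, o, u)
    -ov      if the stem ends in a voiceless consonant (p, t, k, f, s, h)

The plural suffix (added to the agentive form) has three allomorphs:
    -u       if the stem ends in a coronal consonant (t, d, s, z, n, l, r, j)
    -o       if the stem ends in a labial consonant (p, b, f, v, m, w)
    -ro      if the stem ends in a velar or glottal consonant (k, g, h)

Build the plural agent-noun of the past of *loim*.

loimaezu

The final consonant of *loim* is /m/, which is voiced, so the past-tense suffix is -a, giving *loima*.
Since the final sound of the past-tense form *loima* is /a/ (a vowel), it takes -ez, giving *loimaez*.
The agentive form *loimaez*: final consonant = /z/, coronal → -u → *loimaezu*.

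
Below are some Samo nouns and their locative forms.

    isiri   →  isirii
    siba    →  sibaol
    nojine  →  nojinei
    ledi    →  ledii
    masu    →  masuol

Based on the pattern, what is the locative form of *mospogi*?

Looking at the last vowel of each stem: -i when the last vowel of the stem is a front vowel (*isiri*, *nojine*, *ledi*); -ol when the last vowel of the stem is a back vowel (*siba*, *masu*).
The last vowel of *mospogi* is /i/, which is a front vowel, so the suffix is -i, giving *mospogii*.

mospogii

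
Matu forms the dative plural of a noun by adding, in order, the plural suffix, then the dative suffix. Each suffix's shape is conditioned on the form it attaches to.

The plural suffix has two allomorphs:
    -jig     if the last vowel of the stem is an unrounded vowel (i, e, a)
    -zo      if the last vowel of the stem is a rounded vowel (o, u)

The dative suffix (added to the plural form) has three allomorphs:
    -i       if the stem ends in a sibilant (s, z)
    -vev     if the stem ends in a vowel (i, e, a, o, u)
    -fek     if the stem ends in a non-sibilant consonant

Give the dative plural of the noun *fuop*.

fuopzovev

Since the last vowel of *fuop* is /o/ (a rounded vowel), it takes -zo, giving *fuopzo*.
Since the final sound of the plural form *fuopzo* is /o/ (a vowel), it takes -vev, giving *fuopzovev*.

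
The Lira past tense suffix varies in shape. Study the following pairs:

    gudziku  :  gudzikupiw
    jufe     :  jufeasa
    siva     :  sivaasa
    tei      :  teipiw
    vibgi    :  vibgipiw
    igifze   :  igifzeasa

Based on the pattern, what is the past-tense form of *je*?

The alternation tracks the last vowel of the stem — -piw when the last vowel of the stem is a high vowel (*gudziku*, *tei*, *vibgi*); -asa when the last vowel of the stem is a non-high vowel (*jufe*, *siva*, *igifze*).
The last vowel of *je* is /e/, which is a non-high vowel, so the suffix is -asa, giving *jeasa*.

jeasa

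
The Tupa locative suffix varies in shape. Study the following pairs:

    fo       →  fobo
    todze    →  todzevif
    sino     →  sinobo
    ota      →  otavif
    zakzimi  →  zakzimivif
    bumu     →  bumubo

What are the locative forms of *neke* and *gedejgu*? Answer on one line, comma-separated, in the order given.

nekevif, gedejgubo

The alternation tracks the last vowel of the stem — -bo when the last vowel of the stem is a rounded vowel (*fo*, *sino*, *bumu*); -vif when the last vowel of the stem is an unrounded vowel (*todze*, *ota*, *zakzimi*).
The last vowel of *neke* is /e/, which is an unrounded vowel, so the suffix is -vif, giving *nekevif*.
*gedejgu*: last vowel = /u/, a rounded vowel → -bo → *gedejgubo*.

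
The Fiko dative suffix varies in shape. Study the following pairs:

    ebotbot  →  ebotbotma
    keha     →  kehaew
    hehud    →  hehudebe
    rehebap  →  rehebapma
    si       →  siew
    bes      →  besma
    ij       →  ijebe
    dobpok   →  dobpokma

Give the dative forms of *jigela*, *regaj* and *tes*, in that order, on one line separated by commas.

jigelaew, regajebe, tesma

The alternation tracks the final sound of the stem — -ma when the stem ends in a voiceless consonant (*ebotbot*, *rehebap*, *bes*, *dobpok*); -ebe when the stem ends in a voiced consonant (*hehud*, *ij*); -ew when the stem ends in a vowel (*keha*, *si*).
Since the final sound of *jigela* is /a/ (a vowel), it takes -ew, giving *jigelaew*.
*regaj* — final sound /j/ (a voiced consonant) → -ebe → *regajebe*.
*tes* — final sound /s/ (a voiceless consonant) → -ma → *tesma*.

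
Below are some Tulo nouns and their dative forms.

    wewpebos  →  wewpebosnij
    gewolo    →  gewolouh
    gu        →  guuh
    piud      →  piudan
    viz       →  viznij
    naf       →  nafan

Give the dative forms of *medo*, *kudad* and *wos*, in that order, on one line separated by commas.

Looking at the final sound of each stem: -nij when the stem ends in a sibilant (*wewpebos*, *viz*); -an when the stem ends in a non-sibilant consonant (*piud*, *naf*); -uh when the stem ends in a vowel (*gewolo*, *gu*).
Since the final sound of *medo* is /o/ (a vowel), it takes -uh, giving *medouh*.
The final sound of *kudad* is /d/, which is a non-sibilant consonant, so the suffix is -an, giving *kudadan*.
The final sound of *wos* is /s/, which is a sibilant, so the suffix is -nij, giving *wosnij*.

medouh, kudadan, wosnij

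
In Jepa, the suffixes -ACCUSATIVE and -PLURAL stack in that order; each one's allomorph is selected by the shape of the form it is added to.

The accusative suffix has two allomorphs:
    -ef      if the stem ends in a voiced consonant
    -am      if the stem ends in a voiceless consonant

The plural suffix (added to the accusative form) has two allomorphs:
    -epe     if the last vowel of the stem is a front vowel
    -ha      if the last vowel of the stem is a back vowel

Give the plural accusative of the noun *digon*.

*digon*: final consonant = /n/, voiced → -ef → *digonef*.
The accusative form *digonef*: last vowel = /e/, a front vowel → -epe → *digonefepe*.

digonefepe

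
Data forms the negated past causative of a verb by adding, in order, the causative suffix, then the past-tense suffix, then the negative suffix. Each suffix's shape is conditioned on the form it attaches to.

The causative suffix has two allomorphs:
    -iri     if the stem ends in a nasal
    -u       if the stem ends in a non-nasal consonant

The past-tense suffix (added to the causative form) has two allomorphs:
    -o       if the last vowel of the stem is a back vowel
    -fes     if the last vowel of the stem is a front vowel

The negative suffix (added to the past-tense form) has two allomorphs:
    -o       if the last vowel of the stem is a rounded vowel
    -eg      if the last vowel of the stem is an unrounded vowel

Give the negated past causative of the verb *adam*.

Since the final consonant of *adam* is /m/ (a nasal), it takes -iri, giving *adamiri*.
Since the last vowel of the causative form *adamiri* is /i/ (a front vowel), it takes -fes, giving *adamirifes*.
The last vowel of the past-tense form *adamirifes* is /e/, which is an unrounded vowel, so the negative suffix is -eg, giving *adamirifeseg*.

adamirifeseg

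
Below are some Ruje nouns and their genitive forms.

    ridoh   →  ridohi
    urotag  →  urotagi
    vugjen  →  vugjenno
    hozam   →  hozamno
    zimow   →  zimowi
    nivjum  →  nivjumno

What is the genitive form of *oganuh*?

The suffix is conditioned by the final consonant: -no when the stem ends in a nasal (*vugjen*, *hozam*, *nivjum*); -i when the stem ends in a non-nasal consonant (*ridoh*, *urotag*, *zimow*).
*oganuh* — final consonant /h/ (non-nasal) → -i → *oganuhi*.

oganuhi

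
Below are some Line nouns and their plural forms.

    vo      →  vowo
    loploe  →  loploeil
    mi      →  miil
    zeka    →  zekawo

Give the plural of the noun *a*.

awo

The alternation tracks the last vowel of the stem — -il when the last vowel of the stem is a front vowel (*loploe*, *mi*); -wo when the last vowel of the stem is a back vowel (*vo*, *zeka*).
The last vowel of *a* is /a/, which is a back vowel, so the suffix is -wo, giving *awo*.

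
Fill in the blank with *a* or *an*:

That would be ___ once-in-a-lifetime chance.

a

The indefinite article is chosen by the initial *sound* of the following word, not its spelling.
*once-in-a-lifetime* begins with the sound /wʌ/ (*once* pronounced with initial /w/) — a consonant sound.
So the article is *a*: That would be a once-in-a-lifetime chance.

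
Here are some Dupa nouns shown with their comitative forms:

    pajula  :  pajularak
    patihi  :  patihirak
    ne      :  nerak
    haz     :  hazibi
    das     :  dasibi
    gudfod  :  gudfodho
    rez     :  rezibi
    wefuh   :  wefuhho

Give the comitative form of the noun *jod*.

The alternation tracks the final sound of the stem — -ibi when the stem ends in a sibilant (*haz*, *das*, *rez*); -ho when the stem ends in a non-sibilant consonant (*gudfod*, *wefuh*); -rak when the stem ends in a vowel (*pajula*, *patihi*, *ne*).
*jod*: final sound = /d/, a non-sibilant consonant → -ho → *jodho*.

jodho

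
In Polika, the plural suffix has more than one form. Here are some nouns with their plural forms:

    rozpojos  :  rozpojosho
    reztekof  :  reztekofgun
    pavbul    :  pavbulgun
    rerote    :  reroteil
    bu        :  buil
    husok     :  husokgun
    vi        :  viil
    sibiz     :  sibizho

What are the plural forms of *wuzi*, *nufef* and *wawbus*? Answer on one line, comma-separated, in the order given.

wuziil, nufefgun, wawbusho

The alternation tracks the final sound of the stem — -ho when the stem ends in a sibilant (*rozpojos*, *sibiz*); -gun when the stem ends in a non-sibilant consonant (*reztekof*, *pavbul*, *husok*); -il when the stem ends in a vowel (*rerote*, *bu*, *vi*).
*wuzi*: final sound = /i/, a vowel → -il → *wuziil*.
*nufef* — final sound /f/ (a non-sibilant consonant) → -gun → *nufefgun*.
*wawbus*: final sound = /s/, a sibilant → -ho → *wawbusho*.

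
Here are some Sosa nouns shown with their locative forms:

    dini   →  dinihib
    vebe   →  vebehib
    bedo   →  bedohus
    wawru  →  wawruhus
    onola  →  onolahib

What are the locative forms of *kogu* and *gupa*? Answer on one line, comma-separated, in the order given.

koguhus, gupahib

The alternation tracks the last vowel of the stem — -hus when the last vowel of the stem is a rounded vowel (*bedo*, *wawru*); -hib when the last vowel of the stem is an unrounded vowel (*dini*, *vebe*, *onola*).
The last vowel of *kogu* is /u/, which is a rounded vowel, so the suffix is -hus, giving *koguhus*.
The last vowel of *gupa* is /a/, which is an unrounded vowel, so the suffix is -hib, giving *gupahib*.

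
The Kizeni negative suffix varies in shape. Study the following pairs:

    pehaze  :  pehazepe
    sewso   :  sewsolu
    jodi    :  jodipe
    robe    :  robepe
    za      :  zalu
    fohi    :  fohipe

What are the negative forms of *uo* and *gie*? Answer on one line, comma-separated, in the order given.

uolu, giepe

The pattern is front/back vowel harmony: -pe when the last vowel of the stem is a front vowel (*pehaze*, *jodi*, *robe*, *fohi*); -lu when the last vowel of the stem is a back vowel (*sewso*, *za*).
The last vowel of *uo* is /o/, which is a back vowel, so the suffix is -lu, giving *uolu*.
Since the last vowel of *gie* is /e/ (a front vowel), it takes -pe, giving *giepe*.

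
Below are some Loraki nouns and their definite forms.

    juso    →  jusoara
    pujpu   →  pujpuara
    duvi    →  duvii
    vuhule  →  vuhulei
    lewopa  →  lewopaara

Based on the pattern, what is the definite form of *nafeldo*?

nafeldoara

The pattern is front/back vowel harmony: -i when the last vowel of the stem is a front vowel (*duvi*, *vuhule*); -ara when the last vowel of the stem is a back vowel (*juso*, *pujpu*, *lewopa*).
Since the last vowel of *nafeldo* is /o/ (a back vowel), it takes -ara, giving *nafeldoara*.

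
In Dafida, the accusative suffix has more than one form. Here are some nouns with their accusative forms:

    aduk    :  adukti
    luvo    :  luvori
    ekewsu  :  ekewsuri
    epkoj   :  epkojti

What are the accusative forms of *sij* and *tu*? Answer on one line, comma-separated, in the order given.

sijti, turi

The suffix is conditioned by the final sound: -ti when the stem ends in a consonant (*aduk*, *epkoj*); -ri when the stem ends in a vowel (*luvo*, *ekewsu*).
*sij* — final sound /j/ (a consonant) → -ti → *sijti*.
*tu* — final sound /u/ (a vowel) → -ri → *turi*.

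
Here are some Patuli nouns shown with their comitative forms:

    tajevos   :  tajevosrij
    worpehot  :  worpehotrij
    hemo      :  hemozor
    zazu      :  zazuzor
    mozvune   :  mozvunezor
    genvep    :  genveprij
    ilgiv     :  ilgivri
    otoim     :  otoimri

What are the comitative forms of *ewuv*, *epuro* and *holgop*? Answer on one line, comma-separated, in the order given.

Looking at the final sound of each stem: -rij when the stem ends in a voiceless consonant (*tajevos*, *worpehot*, *genvep*); -ri when the stem ends in a voiced consonant (*ilgiv*, *otoim*); -zor when the stem ends in a vowel (*hemo*, *zazu*, *mozvune*).
*ewuv* — final sound /v/ (a voiced consonant) → -ri → *ewuvri*.
*epuro* — final sound /o/ (a vowel) → -zor → *epurozor*.
Since the final sound of *holgop* is /p/ (a voiceless consonant), it takes -rij, giving *holgoprij*.

ewuvri, epurozor, holgoprij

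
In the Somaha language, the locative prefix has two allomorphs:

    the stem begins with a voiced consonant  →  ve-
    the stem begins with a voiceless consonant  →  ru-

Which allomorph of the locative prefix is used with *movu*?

ve-

*movu*: first consonant = /m/, voiced → ve-.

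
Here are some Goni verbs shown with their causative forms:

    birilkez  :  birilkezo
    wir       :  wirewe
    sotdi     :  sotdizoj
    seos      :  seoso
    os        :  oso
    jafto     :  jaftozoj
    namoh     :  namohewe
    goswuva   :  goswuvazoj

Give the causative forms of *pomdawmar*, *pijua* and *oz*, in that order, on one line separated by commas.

The pattern is sibilance of the final sound: -o when the stem ends in a sibilant (*birilkez*, *seos*, *os*); -ewe when the stem ends in a non-sibilant consonant (*wir*, *namoh*); -zoj when the stem ends in a vowel (*sotdi*, *jafto*, *goswuva*).
The final sound of *pomdawmar* is /r/, which is a non-sibilant consonant, so the suffix is -ewe, giving *pomdawmarewe*.
*pijua*: final sound = /a/, a vowel → -zoj → *pijuazoj*.
*oz* — final sound /z/ (a sibilant) → -o → *ozo*.

pomdawmarewe, pijuazoj, ozo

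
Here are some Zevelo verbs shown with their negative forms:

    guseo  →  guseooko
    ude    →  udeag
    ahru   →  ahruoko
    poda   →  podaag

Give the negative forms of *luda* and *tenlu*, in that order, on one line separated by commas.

ludaag, tenluoko

Looking at the last vowel of each stem: -oko when the last vowel of the stem is a rounded vowel (*guseo*, *ahru*); -ag when the last vowel of the stem is an unrounded vowel (*ude*, *poda*).
The last vowel of *luda* is /a/, which is an unrounded vowel, so the suffix is -ag, giving *ludaag*.
*tenlu*: last vowel = /u/, a rounded vowel → -oko → *tenluoko*.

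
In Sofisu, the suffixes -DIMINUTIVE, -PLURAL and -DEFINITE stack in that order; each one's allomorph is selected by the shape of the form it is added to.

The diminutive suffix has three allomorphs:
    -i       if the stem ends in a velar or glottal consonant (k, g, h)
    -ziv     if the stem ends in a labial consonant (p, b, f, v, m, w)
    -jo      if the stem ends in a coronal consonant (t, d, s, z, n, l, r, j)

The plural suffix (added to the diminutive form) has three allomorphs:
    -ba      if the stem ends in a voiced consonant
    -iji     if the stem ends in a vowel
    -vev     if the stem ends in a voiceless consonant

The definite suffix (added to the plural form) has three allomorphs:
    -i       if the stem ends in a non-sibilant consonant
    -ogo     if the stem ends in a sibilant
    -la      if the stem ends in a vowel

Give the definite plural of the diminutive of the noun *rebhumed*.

*rebhumed*: final consonant = /d/, coronal → -jo → *rebhumedjo*.
The final sound of the diminutive form *rebhumedjo* is /o/, which is a vowel, so the plural suffix is -iji, giving *rebhumedjoiji*.
Since the final sound of the plural form *rebhumedjoiji* is /i/ (a vowel), it takes -la, giving *rebhumedjoijila*.

rebhumedjoijila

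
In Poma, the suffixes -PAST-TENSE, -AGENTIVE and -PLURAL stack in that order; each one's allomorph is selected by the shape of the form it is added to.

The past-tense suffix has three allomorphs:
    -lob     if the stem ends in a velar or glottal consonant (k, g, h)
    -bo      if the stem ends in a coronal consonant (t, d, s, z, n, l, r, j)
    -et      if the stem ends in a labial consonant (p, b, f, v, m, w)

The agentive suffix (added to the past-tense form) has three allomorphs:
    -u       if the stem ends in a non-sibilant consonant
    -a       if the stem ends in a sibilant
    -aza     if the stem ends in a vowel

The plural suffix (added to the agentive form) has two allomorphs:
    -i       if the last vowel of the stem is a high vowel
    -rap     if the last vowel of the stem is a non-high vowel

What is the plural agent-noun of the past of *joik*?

*joik* — final consonant /k/ (velar/glottal) → -lob → *joiklob*.
The final sound of the past-tense form *joiklob* is /b/, which is a non-sibilant consonant, so the agentive suffix is -u, giving *joiklobu*.
Since the last vowel of the agentive form *joiklobu* is /u/ (a high vowel), it takes -i, giving *joiklobui*.

joiklobui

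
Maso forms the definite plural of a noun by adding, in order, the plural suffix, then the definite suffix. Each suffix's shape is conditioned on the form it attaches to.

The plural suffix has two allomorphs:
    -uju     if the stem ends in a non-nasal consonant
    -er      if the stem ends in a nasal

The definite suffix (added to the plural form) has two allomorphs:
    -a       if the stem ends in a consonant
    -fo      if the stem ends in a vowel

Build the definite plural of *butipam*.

butipamera

Since the final consonant of *butipam* is /m/ (a nasal), it takes -er, giving *butipamer*.
The final sound of the plural form *butipamer* is /r/, which is a consonant, so the definite suffix is -a, giving *butipamera*.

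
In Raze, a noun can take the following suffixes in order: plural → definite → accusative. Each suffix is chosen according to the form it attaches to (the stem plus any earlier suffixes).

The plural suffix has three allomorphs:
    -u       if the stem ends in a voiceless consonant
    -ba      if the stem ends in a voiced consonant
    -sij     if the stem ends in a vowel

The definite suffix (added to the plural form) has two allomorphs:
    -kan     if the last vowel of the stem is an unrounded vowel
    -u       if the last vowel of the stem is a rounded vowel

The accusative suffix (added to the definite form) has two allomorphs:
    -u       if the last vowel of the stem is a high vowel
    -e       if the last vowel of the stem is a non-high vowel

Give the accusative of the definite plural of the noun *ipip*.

ipipuuu

*ipip* — final sound /p/ (a voiceless consonant) → -u → *ipipu*.
Since the last vowel of the plural form *ipipu* is /u/ (a rounded vowel), it takes -u, giving *ipipuu*.
Since the last vowel of the definite form *ipipuu* is /u/ (a high vowel), it takes -u, giving *ipipuuu*.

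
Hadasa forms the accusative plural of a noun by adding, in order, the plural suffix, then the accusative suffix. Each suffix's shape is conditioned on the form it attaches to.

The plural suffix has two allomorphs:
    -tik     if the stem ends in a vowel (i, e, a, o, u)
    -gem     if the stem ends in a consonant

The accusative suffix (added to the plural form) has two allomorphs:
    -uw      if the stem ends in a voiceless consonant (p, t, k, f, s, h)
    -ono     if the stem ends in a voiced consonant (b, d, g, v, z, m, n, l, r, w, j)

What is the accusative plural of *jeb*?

jebgemono

The final sound of *jeb* is /b/, which is a consonant, so the plural suffix is -gem, giving *jebgem*.
Since the final consonant of the plural form *jebgem* is /m/ (voiced), it takes -ono, giving *jebgemono*.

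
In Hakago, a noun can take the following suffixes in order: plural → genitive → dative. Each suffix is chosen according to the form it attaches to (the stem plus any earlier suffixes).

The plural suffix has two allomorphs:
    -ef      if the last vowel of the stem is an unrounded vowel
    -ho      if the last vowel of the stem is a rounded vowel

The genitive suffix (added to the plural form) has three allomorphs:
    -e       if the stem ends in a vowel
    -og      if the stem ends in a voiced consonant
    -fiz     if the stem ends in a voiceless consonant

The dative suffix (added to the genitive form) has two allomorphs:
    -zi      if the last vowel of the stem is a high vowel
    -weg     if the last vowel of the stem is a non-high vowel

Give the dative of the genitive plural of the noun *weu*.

weuhoeweg

*weu* — last vowel /u/ (a rounded vowel) → -ho → *weuho*.
The plural form *weuho*: final sound = /o/, a vowel → -e → *weuhoe*.
Since the last vowel of the genitive form *weuhoe* is /e/ (a non-high vowel), it takes -weg, giving *weuhoeweg*.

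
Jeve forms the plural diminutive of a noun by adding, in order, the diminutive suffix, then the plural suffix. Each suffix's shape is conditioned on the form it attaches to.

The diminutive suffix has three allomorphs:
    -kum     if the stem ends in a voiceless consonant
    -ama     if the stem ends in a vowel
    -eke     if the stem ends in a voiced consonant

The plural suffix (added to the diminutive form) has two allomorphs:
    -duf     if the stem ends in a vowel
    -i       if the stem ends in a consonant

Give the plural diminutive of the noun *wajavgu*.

wajavguamaduf

Since the final sound of *wajavgu* is /u/ (a vowel), it takes -ama, giving *wajavguama*.
The diminutive form *wajavguama* — final sound /a/ (a vowel) → -duf → *wajavguamaduf*.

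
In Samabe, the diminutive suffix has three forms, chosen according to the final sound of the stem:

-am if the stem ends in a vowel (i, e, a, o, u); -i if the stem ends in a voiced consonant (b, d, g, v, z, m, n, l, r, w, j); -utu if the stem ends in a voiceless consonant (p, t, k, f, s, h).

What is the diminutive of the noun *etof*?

The final sound of *etof* is /f/, which is a voiceless consonant, so the suffix is -utu, giving *etofutu*.

etofutu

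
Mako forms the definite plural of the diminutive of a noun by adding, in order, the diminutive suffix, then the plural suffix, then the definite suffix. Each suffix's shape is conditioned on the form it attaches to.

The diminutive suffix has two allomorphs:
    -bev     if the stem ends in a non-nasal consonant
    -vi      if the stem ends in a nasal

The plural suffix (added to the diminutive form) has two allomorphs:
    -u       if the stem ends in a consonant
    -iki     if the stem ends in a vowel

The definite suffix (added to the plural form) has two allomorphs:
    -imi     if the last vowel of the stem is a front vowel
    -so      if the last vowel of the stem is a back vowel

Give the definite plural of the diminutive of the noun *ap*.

apbevuso

Since the final consonant of *ap* is /p/ (non-nasal), it takes -bev, giving *apbev*.
The final sound of the diminutive form *apbev* is /v/, which is a consonant, so the plural suffix is -u, giving *apbevu*.
Since the last vowel of the plural form *apbevu* is /u/ (a back vowel), it takes -so, giving *apbevuso*.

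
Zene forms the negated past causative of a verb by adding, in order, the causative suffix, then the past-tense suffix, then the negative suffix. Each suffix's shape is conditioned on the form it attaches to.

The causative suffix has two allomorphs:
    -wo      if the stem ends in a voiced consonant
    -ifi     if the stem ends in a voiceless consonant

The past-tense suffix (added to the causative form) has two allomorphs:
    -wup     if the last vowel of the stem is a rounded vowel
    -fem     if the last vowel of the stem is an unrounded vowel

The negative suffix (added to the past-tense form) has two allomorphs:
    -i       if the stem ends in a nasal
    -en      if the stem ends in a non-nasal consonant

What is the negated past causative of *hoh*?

hohififemi

*hoh*: final consonant = /h/, voiceless → -ifi → *hohifi*.
Since the last vowel of the causative form *hohifi* is /i/ (an unrounded vowel), it takes -fem, giving *hohififem*.
Since the final consonant of the past-tense form *hohififem* is /m/ (a nasal), it takes -i, giving *hohififemi*.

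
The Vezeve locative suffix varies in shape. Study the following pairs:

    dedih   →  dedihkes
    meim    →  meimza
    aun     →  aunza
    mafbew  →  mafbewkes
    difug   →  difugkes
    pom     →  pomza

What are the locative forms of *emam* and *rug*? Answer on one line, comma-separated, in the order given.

emamza, rugkes

The pattern is nasality of the final consonant: -za when the stem ends in a nasal (*meim*, *aun*, *pom*); -kes when the stem ends in a non-nasal consonant (*dedih*, *mafbew*, *difug*).
Since the final consonant of *emam* is /m/ (a nasal), it takes -za, giving *emamza*.
*rug* — final consonant /g/ (non-nasal) → -kes → *rugkes*.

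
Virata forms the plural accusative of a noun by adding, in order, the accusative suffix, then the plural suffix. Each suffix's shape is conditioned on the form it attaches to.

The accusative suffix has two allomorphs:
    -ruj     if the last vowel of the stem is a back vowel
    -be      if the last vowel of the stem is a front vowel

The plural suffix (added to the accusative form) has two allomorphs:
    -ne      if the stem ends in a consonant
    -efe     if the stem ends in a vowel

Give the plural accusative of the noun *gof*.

The last vowel of *gof* is /o/, which is a back vowel, so the accusative suffix is -ruj, giving *gofruj*.
Since the final sound of the accusative form *gofruj* is /j/ (a consonant), it takes -ne, giving *gofrujne*.

gofrujne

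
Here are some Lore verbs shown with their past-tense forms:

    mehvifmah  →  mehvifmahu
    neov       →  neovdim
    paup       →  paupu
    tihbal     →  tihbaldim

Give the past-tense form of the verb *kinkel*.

kinkeldim

The alternation tracks the final consonant of the stem — -u when the stem ends in a voiceless consonant (*mehvifmah*, *paup*); -dim when the stem ends in a voiced consonant (*neov*, *tihbal*).
*kinkel* — final consonant /l/ (voiced) → -dim → *kinkeldim*.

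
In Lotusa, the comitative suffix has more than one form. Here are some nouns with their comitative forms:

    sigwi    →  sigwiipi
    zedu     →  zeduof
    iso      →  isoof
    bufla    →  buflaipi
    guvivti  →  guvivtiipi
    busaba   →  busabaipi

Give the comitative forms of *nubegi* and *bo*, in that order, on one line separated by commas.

The alternation tracks the last vowel of the stem — -of when the last vowel of the stem is a rounded vowel (*zedu*, *iso*); -ipi when the last vowel of the stem is an unrounded vowel (*sigwi*, *bufla*, *guvivti*, *busaba*).
*nubegi* — last vowel /i/ (an unrounded vowel) → -ipi → *nubegiipi*.
The last vowel of *bo* is /o/, which is a rounded vowel, so the suffix is -of, giving *boof*.

nubegiipi, boof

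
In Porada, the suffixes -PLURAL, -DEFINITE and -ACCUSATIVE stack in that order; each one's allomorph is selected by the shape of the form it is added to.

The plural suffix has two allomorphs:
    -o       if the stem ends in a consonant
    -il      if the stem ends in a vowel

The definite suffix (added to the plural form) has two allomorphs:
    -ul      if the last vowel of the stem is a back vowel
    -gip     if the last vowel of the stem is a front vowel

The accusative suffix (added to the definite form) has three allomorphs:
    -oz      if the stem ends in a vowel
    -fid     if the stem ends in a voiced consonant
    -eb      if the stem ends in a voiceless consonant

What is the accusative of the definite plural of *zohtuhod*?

Since the final sound of *zohtuhod* is /d/ (a consonant), it takes -o, giving *zohtuhodo*.
The plural form *zohtuhodo* — last vowel /o/ (a back vowel) → -ul → *zohtuhodoul*.
The final sound of the definite form *zohtuhodoul* is /l/, which is a voiced consonant, so the accusative suffix is -fid, giving *zohtuhodoulfid*.

zohtuhodoulfid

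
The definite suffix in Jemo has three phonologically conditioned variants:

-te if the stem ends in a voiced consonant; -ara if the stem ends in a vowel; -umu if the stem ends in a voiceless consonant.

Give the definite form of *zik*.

*zik* — final sound /k/ (a voiceless consonant) → -umu → *zikumu*.

zikumu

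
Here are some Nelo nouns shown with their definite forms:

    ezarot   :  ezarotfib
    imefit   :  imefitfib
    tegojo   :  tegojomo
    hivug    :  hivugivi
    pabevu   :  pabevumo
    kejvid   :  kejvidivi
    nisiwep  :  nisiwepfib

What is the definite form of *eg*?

egivi

Looking at the final sound of each stem: -fib when the stem ends in a voiceless consonant (*ezarot*, *imefit*, *nisiwep*); -ivi when the stem ends in a voiced consonant (*hivug*, *kejvid*); -mo when the stem ends in a vowel (*tegojo*, *pabevu*).
Since the final sound of *eg* is /g/ (a voiced consonant), it takes -ivi, giving *egivi*.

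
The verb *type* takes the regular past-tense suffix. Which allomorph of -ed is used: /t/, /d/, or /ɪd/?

The stem *type* ends in a voiceless consonant other than /t/.
The -ed suffix is realized as /ɪd/ after /t, d/; as /t/ after other voiceless consonants; and as /d/ after other voiced sounds.
So -ed on *type* is pronounced /t/.

/t/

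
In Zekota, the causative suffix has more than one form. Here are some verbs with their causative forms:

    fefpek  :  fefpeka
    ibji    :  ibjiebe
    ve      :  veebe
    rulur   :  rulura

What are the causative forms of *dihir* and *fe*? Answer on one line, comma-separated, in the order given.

dihira, feebe

The pattern is consonant vs. vowel: -a when the stem ends in a consonant (*fefpek*, *rulur*); -ebe when the stem ends in a vowel (*ibji*, *ve*).
*dihir* — final sound /r/ (a consonant) → -a → *dihira*.
Since the final sound of *fe* is /e/ (a vowel), it takes -ebe, giving *feebe*.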